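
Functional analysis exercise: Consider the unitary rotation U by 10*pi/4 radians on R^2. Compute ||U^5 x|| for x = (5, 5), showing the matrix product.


U is a rotation by theta = 10*pi/4
U^5 = rotation by 5*theta = 50*pi/4 = 2*pi/4 (mod 2*pi)
cos(2*pi/4) = 0.0000, sin(2*pi/4) = 1.0000
U^5 x = (0.0000 * 5 - 1.0000 * 5, 1.0000 * 5 + 0.0000 * 5)
= (-5.0000, 5.0000)
||U^5 x|| = sqrt((-5.0000)^2 + 5.0000^2) = sqrt(50.0000) = 7.0711

7.0711


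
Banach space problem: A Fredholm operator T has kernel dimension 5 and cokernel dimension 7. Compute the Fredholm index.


The Fredholm index is defined as ind(T) = dim(ker T) - dim(coker T)
= 5 - 7
= -2

-2


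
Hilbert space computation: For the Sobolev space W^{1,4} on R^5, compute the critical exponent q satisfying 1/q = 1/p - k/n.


Using the Sobolev embedding formula: 1/q = 1/p - k/n
1/q = 1/4 - 1/5 = 1/20
q = 1/(1/20) = 20

20.0000


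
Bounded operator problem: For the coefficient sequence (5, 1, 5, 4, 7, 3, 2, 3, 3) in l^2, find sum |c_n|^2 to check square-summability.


sum |c_n|^2 = 5^2 + 1^2 + 5^2 + 4^2 + 7^2 + 3^2 + 2^2 + 3^2 + 3^2
= 25 + 1 + 25 + 16 + 49 + 9 + 4 + 9 + 9
= 147

147


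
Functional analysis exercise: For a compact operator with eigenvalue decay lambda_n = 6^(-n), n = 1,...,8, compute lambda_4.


The eigenvalue formula gives lambda_4 = 1/6^4
= 1/1296
= 7.7160e-04

7.7160e-04


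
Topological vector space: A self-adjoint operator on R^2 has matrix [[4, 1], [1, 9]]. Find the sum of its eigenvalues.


For a self-adjoint (symmetric) matrix, the eigenvalues are real.
The sum of eigenvalues equals the trace of the matrix.
trace = 4 + 9 = 13

13


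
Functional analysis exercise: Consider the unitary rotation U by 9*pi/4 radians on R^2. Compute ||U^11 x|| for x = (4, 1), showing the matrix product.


U is a rotation by theta = 9*pi/4
U^11 = rotation by 11*theta = 99*pi/4 = 3*pi/4 (mod 2*pi)
cos(3*pi/4) = -0.7071, sin(3*pi/4) = 0.7071
U^11 x = (-0.7071 * 4 - 0.7071 * 1, 0.7071 * 4 + -0.7071 * 1)
= (-3.5355, 2.1213)
||U^11 x|| = sqrt((-3.5355)^2 + 2.1213^2) = sqrt(17.0000) = 4.1231

4.1231


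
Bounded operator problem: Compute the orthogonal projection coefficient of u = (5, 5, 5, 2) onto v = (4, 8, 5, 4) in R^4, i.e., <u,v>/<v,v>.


Computing <u,v> = 5*4 + 5*8 + 5*5 + 2*4 = 93
Computing <v,v> = 4^2 + 8^2 + 5^2 + 4^2 = 121
Projection coefficient = 93/121 = 0.7686

0.7686


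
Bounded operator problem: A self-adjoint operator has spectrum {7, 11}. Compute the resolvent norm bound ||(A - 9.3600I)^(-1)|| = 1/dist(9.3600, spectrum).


dist(9.3600, {7, 11}) = min(|9.3600 - 7|, |9.3600 - 11|)
= min(2.3600, 1.6400) = 1.6400
Resolvent bound = 1/1.6400 = 0.6098

0.6098


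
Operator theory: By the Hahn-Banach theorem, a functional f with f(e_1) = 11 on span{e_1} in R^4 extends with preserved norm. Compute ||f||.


The norm of f is given by ||f|| = sup_{||x||=1} |f(x)|.
On span{e_1}, ||e_1|| = 1, so ||f|| = |f(e_1)| / ||e_1||
= |11| / 1 = 11.0000

11.0000


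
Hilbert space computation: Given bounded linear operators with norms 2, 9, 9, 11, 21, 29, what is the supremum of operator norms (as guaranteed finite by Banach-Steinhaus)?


By the Uniform Boundedness Principle, the supremum of norms is finite.
sup_k ||T_k|| = max(2, 9, 9, 11, 21, 29) = 29

29


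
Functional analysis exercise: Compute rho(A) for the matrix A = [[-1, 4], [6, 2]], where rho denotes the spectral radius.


For a 2x2 matrix, eigenvalues satisfy lambda^2 - (trace)*lambda + det = 0
trace = -1 + 2 = 1
det = -1*2 - 4*6 = -26
discriminant = 1^2 - 4*(-26) = 105
spectral radius = max |eigenvalue| = 5.6235

5.6235


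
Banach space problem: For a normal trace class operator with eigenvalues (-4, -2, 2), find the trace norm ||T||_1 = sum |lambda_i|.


For a normal operator, singular values equal |eigenvalues|.
Trace norm = sum |lambda_i| = 4 + 2 + 2
= 8

8


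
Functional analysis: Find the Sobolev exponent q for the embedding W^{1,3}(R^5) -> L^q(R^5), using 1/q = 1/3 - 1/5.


Using the Sobolev embedding formula: 1/q = 1/p - k/n
1/q = 1/3 - 1/5 = 2/15
q = 1/(2/15) = 15/2 = 7.5000

7.5000


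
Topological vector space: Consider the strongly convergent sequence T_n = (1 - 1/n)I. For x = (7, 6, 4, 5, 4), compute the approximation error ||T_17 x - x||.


T_17 x - x = (1 - 1/17)x - x = -x/17
||x|| = sqrt(142) = 11.9164
||T_17 x - x|| = ||x||/17 = 11.9164/17 = 0.7010

0.7010


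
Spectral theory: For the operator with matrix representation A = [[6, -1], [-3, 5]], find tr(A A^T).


trace(A * A^T) = sum of squares of all entries
= 6^2 + (-1)^2 + (-3)^2 + 5^2
= 36 + 1 + 9 + 25
= 71

71


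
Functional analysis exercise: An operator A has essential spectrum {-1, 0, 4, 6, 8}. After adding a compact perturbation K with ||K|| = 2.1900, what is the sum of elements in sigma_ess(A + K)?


By Weyl's theorem, the essential spectrum is invariant under compact perturbations.
sigma_ess(A + K) = sigma_ess(A) = {-1, 0, 4, 6, 8}
Sum = -1 + 0 + 4 + 6 + 8 = 17

17


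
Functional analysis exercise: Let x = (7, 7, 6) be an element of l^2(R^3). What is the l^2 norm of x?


The l^2 norm = (sum |x_i|^2)^(1/2)
Sum of 2th powers = 49 + 49 + 36 = 134
||x||_2 = (134)^(1/2) = 11.5758

11.5758


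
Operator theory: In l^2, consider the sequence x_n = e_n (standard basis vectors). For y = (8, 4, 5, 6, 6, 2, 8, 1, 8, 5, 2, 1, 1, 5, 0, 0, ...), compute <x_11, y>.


x_11 = e_11 is the standard basis vector with 1 in position 11.
<x_11, y> = y_11 = 2
As n -> infinity, <x_n, y> -> 0, confirming weak convergence of (x_n) to 0.

2


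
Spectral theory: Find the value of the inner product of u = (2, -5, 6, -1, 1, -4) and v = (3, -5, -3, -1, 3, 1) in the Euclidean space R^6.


Computing the standard inner product <u, v> = sum u_i * v_i
= 2*3 + -5*-5 + 6*-3 + -1*-1 + 1*3 + -4*1
= 6 + 25 + -18 + 1 + 3 + -4
= 13

13


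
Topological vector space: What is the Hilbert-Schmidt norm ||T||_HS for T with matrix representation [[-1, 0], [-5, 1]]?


The Hilbert-Schmidt norm is sqrt(sum of squares of all entries).
Sum of squares = (-1)^2 + 0^2 + (-5)^2 + 1^2
= 1 + 0 + 25 + 1 = 27
||T||_HS = sqrt(27) = 5.1962

5.1962


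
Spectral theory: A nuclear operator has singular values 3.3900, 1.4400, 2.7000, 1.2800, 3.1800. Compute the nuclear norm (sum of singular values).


The nuclear norm is the sum of all singular values.
||T||_1 = 3.3900 + 1.4400 + 2.7000 + 1.2800 + 3.1800
= 11.9900

11.9900


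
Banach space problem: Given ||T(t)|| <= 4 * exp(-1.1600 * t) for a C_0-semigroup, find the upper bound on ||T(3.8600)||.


||T(3.8600)|| <= 4 * exp(-1.1600 * 3.8600)
= 4 * exp(-4.4776)
= 4 * 0.0114
= 0.0454

0.0454


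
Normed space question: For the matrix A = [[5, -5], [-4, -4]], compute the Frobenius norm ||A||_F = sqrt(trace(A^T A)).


||A||_F^2 = sum a_ij^2
= 5^2 + (-5)^2 + (-4)^2 + (-4)^2
= 25 + 25 + 16 + 16 = 82
||A||_F = sqrt(82) = 9.0554

9.0554


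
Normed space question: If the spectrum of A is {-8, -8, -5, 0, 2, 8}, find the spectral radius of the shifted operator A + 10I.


Spectrum of A + 10I = {2, 2, 5, 10, 12, 18}
Spectral radius = max |lambda| over the shifted spectrum
= max(2, 2, 5, 10, 12, 18) = 18

18


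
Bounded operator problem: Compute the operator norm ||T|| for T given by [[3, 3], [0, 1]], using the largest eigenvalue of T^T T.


A^T A = [[9, 9], [9, 10]]
trace(A^T A) = 19, det(A^T A) = 9
discriminant = 19^2 - 4*9 = 325
Largest eigenvalue of A^T A = (trace + sqrt(disc))/2 = 18.5139
||T|| = sqrt(18.5139) = 4.3028

4.3028


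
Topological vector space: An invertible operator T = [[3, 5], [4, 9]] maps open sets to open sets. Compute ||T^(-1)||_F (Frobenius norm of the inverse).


det(T) = 3*9 - 5*4 = 7
T^(-1) = (1/7) * [[9, -5], [-4, 3]] = [[1.2857, -0.7143], [-0.5714, 0.4286]]
||T^(-1)||_F^2 = 1.2857^2 + (-0.7143)^2 + (-0.5714)^2 + 0.4286^2 = 2.6735
||T^(-1)||_F = sqrt(2.6735) = 1.6351

1.6351


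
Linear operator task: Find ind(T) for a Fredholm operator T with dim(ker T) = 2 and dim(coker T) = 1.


The Fredholm index is defined as ind(T) = dim(ker T) - dim(coker T)
= 2 - 1
= 1

1


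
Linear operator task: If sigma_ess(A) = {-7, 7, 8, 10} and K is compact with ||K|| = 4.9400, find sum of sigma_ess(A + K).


By Weyl's theorem, the essential spectrum is invariant under compact perturbations.
sigma_ess(A + K) = sigma_ess(A) = {-7, 7, 8, 10}
Sum = -7 + 7 + 8 + 10 = 18

18


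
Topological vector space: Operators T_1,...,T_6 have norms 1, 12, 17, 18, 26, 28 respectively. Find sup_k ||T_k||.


By the Uniform Boundedness Principle, the supremum of norms is finite.
sup_k ||T_k|| = max(1, 12, 17, 18, 26, 28) = 28

28


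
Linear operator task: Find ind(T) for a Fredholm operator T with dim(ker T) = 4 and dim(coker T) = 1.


The Fredholm index is defined as ind(T) = dim(ker T) - dim(coker T)
= 4 - 1
= 3

3


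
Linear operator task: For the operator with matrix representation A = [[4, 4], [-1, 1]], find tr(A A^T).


trace(A * A^T) = sum of squares of all entries
= 4^2 + 4^2 + (-1)^2 + 1^2
= 16 + 16 + 1 + 1
= 34

34


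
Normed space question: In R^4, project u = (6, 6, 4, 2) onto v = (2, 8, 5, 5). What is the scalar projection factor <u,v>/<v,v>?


Computing <u,v> = 6*2 + 6*8 + 4*5 + 2*5 = 90
Computing <v,v> = 2^2 + 8^2 + 5^2 + 5^2 = 118
Projection coefficient = 90/118 = 0.7627

0.7627


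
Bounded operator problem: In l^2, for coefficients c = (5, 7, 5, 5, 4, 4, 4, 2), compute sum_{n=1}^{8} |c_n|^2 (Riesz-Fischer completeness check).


sum |c_n|^2 = 5^2 + 7^2 + 5^2 + 5^2 + 4^2 + 4^2 + 4^2 + 2^2
= 25 + 49 + 25 + 25 + 16 + 16 + 16 + 4
= 176

176


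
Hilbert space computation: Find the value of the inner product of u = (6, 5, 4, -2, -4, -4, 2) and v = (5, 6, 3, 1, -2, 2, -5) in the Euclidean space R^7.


Computing the standard inner product <u, v> = sum u_i * v_i
= 6*5 + 5*6 + 4*3 + -2*1 + -4*-2 + -4*2 + 2*-5
= 30 + 30 + 12 + -2 + 8 + -8 + -10
= 60

60


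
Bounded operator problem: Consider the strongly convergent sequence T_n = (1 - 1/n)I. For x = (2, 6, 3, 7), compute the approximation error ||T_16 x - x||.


T_16 x - x = (1 - 1/16)x - x = -x/16
||x|| = sqrt(98) = 9.8995
||T_16 x - x|| = ||x||/16 = 9.8995/16 = 0.6187

0.6187


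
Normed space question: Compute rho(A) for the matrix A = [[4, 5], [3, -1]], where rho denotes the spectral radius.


For a 2x2 matrix, eigenvalues satisfy lambda^2 - (trace)*lambda + det = 0
trace = 4 + -1 = 3
det = 4*-1 - 5*3 = -19
discriminant = 3^2 - 4*(-19) = 85
spectral radius = max |eigenvalue| = 6.1098

6.1098


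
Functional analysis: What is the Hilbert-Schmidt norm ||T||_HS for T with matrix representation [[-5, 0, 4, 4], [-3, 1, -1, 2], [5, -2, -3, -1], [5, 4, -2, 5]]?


The Hilbert-Schmidt norm is sqrt(sum of squares of all entries).
Sum of squares = (-5)^2 + 0^2 + 4^2 + 4^2 + (-3)^2 + 1^2 + (-1)^2 + 2^2 + 5^2 + (-2)^2 + (-3)^2 + (-1)^2 + 5^2 + 4^2 + (-2)^2 + 5^2
= 25 + 0 + 16 + 16 + 9 + 1 + 1 + 4 + 25 + 4 + 9 + 1 + 25 + 16 + 4 + 25 = 181
||T||_HS = sqrt(181) = 13.4536

13.4536


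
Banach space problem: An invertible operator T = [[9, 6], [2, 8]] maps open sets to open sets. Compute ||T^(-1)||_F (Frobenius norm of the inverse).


det(T) = 9*8 - 6*2 = 60
T^(-1) = (1/60) * [[8, -6], [-2, 9]] = [[0.1333, -0.1000], [-0.0333, 0.1500]]
||T^(-1)||_F^2 = 0.1333^2 + (-0.1000)^2 + (-0.0333)^2 + 0.1500^2 = 0.0514
||T^(-1)||_F = sqrt(0.0514) = 0.2267

0.2267


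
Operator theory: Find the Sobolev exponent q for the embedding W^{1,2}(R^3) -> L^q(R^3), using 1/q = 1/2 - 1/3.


Using the Sobolev embedding formula: 1/q = 1/p - k/n
1/q = 1/2 - 1/3 = 1/6
q = 1/(1/6) = 6

6.0000


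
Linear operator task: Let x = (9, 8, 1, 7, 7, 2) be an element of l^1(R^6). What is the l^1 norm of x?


The l^1 norm equals the sum of absolute values of all components.
||x||_1 = 9 + 8 + 1 + 7 + 7 + 2
= 34

34.0000


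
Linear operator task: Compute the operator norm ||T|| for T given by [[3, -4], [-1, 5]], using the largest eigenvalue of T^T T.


A^T A = [[10, -17], [-17, 41]]
trace(A^T A) = 51, det(A^T A) = 121
discriminant = 51^2 - 4*121 = 2117
Largest eigenvalue of A^T A = (trace + sqrt(disc))/2 = 48.5054
||T|| = sqrt(48.5054) = 6.9646

6.9646


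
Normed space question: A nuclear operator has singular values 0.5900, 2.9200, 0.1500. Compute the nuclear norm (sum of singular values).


The nuclear norm is the sum of all singular values.
||T||_1 = 0.5900 + 2.9200 + 0.1500
= 3.6600

3.6600


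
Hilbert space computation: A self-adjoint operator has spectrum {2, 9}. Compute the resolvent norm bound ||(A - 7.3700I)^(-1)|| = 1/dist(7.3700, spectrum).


dist(7.3700, {2, 9}) = min(|7.3700 - 2|, |7.3700 - 9|)
= min(5.3700, 1.6300) = 1.6300
Resolvent bound = 1/1.6300 = 0.6135

0.6135


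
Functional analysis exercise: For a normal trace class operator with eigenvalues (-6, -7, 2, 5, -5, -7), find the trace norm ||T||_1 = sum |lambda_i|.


For a normal operator, singular values equal |eigenvalues|.
Trace norm = sum |lambda_i| = 6 + 7 + 2 + 5 + 5 + 7
= 32

32


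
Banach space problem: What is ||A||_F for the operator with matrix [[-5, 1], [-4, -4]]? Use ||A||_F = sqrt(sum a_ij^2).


||A||_F^2 = sum a_ij^2
= (-5)^2 + 1^2 + (-4)^2 + (-4)^2
= 25 + 1 + 16 + 16 = 58
||A||_F = sqrt(58) = 7.6158

7.6158


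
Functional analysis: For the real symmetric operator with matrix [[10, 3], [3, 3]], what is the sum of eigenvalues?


For a self-adjoint (symmetric) matrix, the eigenvalues are real.
The sum of eigenvalues equals the trace of the matrix.
trace = 10 + 3 = 13

13


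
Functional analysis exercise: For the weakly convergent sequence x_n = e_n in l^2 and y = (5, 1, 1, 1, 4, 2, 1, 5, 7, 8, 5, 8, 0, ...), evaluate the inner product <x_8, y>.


x_8 = e_8 is the standard basis vector with 1 in position 8.
<x_8, y> = y_8 = 5
As n -> infinity, <x_n, y> -> 0, confirming weak convergence of (x_n) to 0.

5


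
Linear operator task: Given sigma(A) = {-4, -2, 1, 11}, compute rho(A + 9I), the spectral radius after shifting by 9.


Spectrum of A + 9I = {5, 7, 10, 20}
Spectral radius = max |lambda| over the shifted spectrum
= max(5, 7, 10, 20) = 20

20


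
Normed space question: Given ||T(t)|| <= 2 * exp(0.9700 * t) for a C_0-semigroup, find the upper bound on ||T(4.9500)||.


||T(4.9500)|| <= 2 * exp(0.9700 * 4.9500)
= 2 * exp(4.8015)
= 2 * 121.6928
= 243.3856

243.3856


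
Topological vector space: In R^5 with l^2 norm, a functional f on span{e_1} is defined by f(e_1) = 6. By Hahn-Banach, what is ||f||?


The norm of f is given by ||f|| = sup_{||x||=1} |f(x)|.
On span{e_1}, ||e_1|| = 1, so ||f|| = |f(e_1)| / ||e_1||
= |6| / 1 = 6.0000

6.0000


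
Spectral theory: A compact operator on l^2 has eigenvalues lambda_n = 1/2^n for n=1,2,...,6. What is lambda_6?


The eigenvalue formula gives lambda_6 = 1/2^6
= 1/64
= 0.0156

0.0156


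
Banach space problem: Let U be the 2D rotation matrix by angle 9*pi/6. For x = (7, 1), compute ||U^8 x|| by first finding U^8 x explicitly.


U is a rotation by theta = 9*pi/6
U^8 = rotation by 8*theta = 72*pi/6 = 0*pi/6 (mod 2*pi)
cos(0*pi/6) = 1.0000, sin(0*pi/6) = 0.0000
U^8 x = (1.0000 * 7 - 0.0000 * 1, 0.0000 * 7 + 1.0000 * 1)
= (7.0000, 1.0000)
||U^8 x|| = sqrt(7.0000^2 + 1.0000^2) = sqrt(50.0000) = 7.0711

7.0711


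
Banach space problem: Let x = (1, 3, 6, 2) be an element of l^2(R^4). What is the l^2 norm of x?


The l^2 norm = (sum |x_i|^2)^(1/2)
Sum of 2th powers = 1 + 9 + 36 + 4 = 50
||x||_2 = (50)^(1/2) = 7.0711

7.0711


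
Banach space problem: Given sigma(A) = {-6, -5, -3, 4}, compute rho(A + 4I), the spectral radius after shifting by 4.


Spectrum of A + 4I = {-2, -1, 1, 8}
Spectral radius = max |lambda| over the shifted spectrum
= max(2, 1, 1, 8) = 8

8


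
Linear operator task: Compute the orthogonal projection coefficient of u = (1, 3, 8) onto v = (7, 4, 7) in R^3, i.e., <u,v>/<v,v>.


Computing <u,v> = 1*7 + 3*4 + 8*7 = 75
Computing <v,v> = 7^2 + 4^2 + 7^2 = 114
Projection coefficient = 75/114 = 0.6579

0.6579


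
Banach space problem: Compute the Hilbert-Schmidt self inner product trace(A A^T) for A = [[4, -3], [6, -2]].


trace(A * A^T) = sum of squares of all entries
= 4^2 + (-3)^2 + 6^2 + (-2)^2
= 16 + 9 + 36 + 4
= 65

65


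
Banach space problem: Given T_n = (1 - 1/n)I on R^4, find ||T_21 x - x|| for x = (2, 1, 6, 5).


T_21 x - x = (1 - 1/21)x - x = -x/21
||x|| = sqrt(66) = 8.1240
||T_21 x - x|| = ||x||/21 = 8.1240/21 = 0.3869

0.3869


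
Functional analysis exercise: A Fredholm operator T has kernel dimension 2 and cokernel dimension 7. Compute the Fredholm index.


The Fredholm index is defined as ind(T) = dim(ker T) - dim(coker T)
= 2 - 7
= -5

-5


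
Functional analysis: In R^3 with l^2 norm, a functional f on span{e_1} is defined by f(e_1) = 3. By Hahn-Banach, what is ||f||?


The norm of f is given by ||f|| = sup_{||x||=1} |f(x)|.
On span{e_1}, ||e_1|| = 1, so ||f|| = |f(e_1)| / ||e_1||
= |3| / 1 = 3.0000

3.0000


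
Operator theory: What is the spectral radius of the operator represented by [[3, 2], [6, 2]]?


For a 2x2 matrix, eigenvalues satisfy lambda^2 - (trace)*lambda + det = 0
trace = 3 + 2 = 5
det = 3*2 - 2*6 = -6
discriminant = 5^2 - 4*(-6) = 49
spectral radius = max |eigenvalue| = 6.0000

6.0000


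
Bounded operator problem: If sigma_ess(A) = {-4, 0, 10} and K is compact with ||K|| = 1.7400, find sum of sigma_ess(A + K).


By Weyl's theorem, the essential spectrum is invariant under compact perturbations.
sigma_ess(A + K) = sigma_ess(A) = {-4, 0, 10}
Sum = -4 + 0 + 10 = 6

6


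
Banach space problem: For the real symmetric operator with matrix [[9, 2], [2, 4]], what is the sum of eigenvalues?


For a self-adjoint (symmetric) matrix, the eigenvalues are real.
The sum of eigenvalues equals the trace of the matrix.
trace = 9 + 4 = 13

13


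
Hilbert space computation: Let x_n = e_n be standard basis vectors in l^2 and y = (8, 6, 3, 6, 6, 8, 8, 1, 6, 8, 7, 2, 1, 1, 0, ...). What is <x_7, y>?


x_7 = e_7 is the standard basis vector with 1 in position 7.
<x_7, y> = y_7 = 8
As n -> infinity, <x_n, y> -> 0, confirming weak convergence of (x_n) to 0.

8


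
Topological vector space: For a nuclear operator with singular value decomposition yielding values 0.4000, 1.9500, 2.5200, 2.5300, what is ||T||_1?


The nuclear norm is the sum of all singular values.
||T||_1 = 0.4000 + 1.9500 + 2.5200 + 2.5300
= 7.4000

7.4000


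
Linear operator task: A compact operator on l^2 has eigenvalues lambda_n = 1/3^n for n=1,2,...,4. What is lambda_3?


The eigenvalue formula gives lambda_3 = 1/3^3
= 1/27
= 0.0370

0.0370


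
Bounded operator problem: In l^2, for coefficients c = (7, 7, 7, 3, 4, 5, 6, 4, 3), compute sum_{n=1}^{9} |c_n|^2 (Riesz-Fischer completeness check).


sum |c_n|^2 = 7^2 + 7^2 + 7^2 + 3^2 + 4^2 + 5^2 + 6^2 + 4^2 + 3^2
= 49 + 49 + 49 + 9 + 16 + 25 + 36 + 16 + 9
= 258

258


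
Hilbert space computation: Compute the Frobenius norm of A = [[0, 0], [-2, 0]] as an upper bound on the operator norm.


||A||_F^2 = sum a_ij^2
= 0^2 + 0^2 + (-2)^2 + 0^2
= 0 + 0 + 4 + 0 = 4
||A||_F = sqrt(4) = 2.0000

2.0000


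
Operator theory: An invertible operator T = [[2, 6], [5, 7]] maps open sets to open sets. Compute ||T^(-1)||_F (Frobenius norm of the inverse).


det(T) = 2*7 - 6*5 = -16
T^(-1) = (1/-16) * [[7, -6], [-5, 2]] = [[-0.4375, 0.3750], [0.3125, -0.1250]]
||T^(-1)||_F^2 = (-0.4375)^2 + 0.3750^2 + 0.3125^2 + (-0.1250)^2 = 0.4453
||T^(-1)||_F = sqrt(0.4453) = 0.6673

0.6673


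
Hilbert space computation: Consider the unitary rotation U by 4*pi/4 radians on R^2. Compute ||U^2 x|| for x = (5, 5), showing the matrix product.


U is a rotation by theta = 4*pi/4
U^2 = rotation by 2*theta = 8*pi/4 = 0*pi/4 (mod 2*pi)
cos(0*pi/4) = 1.0000, sin(0*pi/4) = 0.0000
U^2 x = (1.0000 * 5 - 0.0000 * 5, 0.0000 * 5 + 1.0000 * 5)
= (5.0000, 5.0000)
||U^2 x|| = sqrt(5.0000^2 + 5.0000^2) = sqrt(50.0000) = 7.0711

7.0711


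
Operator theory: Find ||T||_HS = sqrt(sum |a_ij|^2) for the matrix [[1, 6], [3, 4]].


The Hilbert-Schmidt norm is sqrt(sum of squares of all entries).
Sum of squares = 1^2 + 6^2 + 3^2 + 4^2
= 1 + 36 + 9 + 16 = 62
||T||_HS = sqrt(62) = 7.8740

7.8740


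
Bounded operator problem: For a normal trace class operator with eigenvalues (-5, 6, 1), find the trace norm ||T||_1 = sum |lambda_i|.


For a normal operator, singular values equal |eigenvalues|.
Trace norm = sum |lambda_i| = 5 + 6 + 1
= 12

12


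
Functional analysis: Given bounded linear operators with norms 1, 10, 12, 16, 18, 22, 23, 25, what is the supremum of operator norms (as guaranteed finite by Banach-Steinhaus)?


By the Uniform Boundedness Principle, the supremum of norms is finite.
sup_k ||T_k|| = max(1, 10, 12, 16, 18, 22, 23, 25) = 25

25


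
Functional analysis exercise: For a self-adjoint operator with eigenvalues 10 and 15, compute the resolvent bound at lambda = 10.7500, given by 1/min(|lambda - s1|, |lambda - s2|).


dist(10.7500, {10, 15}) = min(|10.7500 - 10|, |10.7500 - 15|)
= min(0.7500, 4.2500) = 0.7500
Resolvent bound = 1/0.7500 = 1.3333

1.3333


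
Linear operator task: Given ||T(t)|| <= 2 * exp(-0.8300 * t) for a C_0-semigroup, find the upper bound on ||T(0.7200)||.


||T(0.7200)|| <= 2 * exp(-0.8300 * 0.7200)
= 2 * exp(-0.5976)
= 2 * 0.5501
= 1.1003

1.1003


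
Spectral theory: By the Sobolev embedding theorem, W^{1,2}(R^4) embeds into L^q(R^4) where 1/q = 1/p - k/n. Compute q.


Using the Sobolev embedding formula: 1/q = 1/p - k/n
1/q = 1/2 - 1/4 = 1/4
q = 1/(1/4) = 4

4.0000


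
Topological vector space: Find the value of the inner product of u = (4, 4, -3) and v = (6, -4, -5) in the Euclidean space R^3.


Computing the standard inner product <u, v> = sum u_i * v_i
= 4*6 + 4*-4 + -3*-5
= 24 + -16 + 15
= 23

23


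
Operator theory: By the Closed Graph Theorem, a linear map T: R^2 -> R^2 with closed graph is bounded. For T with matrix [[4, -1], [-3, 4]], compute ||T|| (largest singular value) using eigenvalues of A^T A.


A^T A = [[25, -16], [-16, 17]]
trace(A^T A) = 42, det(A^T A) = 169
discriminant = 42^2 - 4*169 = 1088
Largest eigenvalue of A^T A = (trace + sqrt(disc))/2 = 37.4924
||T|| = sqrt(37.4924) = 6.1231

6.1231


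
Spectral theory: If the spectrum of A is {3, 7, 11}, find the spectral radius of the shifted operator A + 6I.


Spectrum of A + 6I = {9, 13, 17}
Spectral radius = max |lambda| over the shifted spectrum
= max(9, 13, 17) = 17

17


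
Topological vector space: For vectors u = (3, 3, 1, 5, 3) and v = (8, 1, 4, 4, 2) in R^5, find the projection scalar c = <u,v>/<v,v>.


Computing <u,v> = 3*8 + 3*1 + 1*4 + 5*4 + 3*2 = 57
Computing <v,v> = 8^2 + 1^2 + 4^2 + 4^2 + 2^2 = 101
Projection coefficient = 57/101 = 0.5644

0.5644


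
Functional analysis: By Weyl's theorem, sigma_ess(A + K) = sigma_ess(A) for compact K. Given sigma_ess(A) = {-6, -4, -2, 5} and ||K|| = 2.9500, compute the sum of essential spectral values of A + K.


By Weyl's theorem, the essential spectrum is invariant under compact perturbations.
sigma_ess(A + K) = sigma_ess(A) = {-6, -4, -2, 5}
Sum = -6 + -4 + -2 + 5 = -7

-7


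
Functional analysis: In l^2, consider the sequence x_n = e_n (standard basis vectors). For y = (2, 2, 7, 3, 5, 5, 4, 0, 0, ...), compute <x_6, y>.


x_6 = e_6 is the standard basis vector with 1 in position 6.
<x_6, y> = y_6 = 5
As n -> infinity, <x_n, y> -> 0, confirming weak convergence of (x_n) to 0.

5


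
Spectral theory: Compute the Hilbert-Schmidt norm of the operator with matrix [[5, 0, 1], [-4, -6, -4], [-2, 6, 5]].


The Hilbert-Schmidt norm is sqrt(sum of squares of all entries).
Sum of squares = 5^2 + 0^2 + 1^2 + (-4)^2 + (-6)^2 + (-4)^2 + (-2)^2 + 6^2 + 5^2
= 25 + 0 + 1 + 16 + 36 + 16 + 4 + 36 + 25 = 159
||T||_HS = sqrt(159) = 12.6095

12.6095


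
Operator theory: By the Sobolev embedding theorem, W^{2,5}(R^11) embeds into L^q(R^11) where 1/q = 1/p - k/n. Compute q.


Using the Sobolev embedding formula: 1/q = 1/p - k/n
1/q = 1/5 - 2/11 = 1/55
q = 1/(1/55) = 55

55.0000


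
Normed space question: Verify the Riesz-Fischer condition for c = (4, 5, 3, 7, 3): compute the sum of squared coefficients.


sum |c_n|^2 = 4^2 + 5^2 + 3^2 + 7^2 + 3^2
= 16 + 25 + 9 + 49 + 9
= 108

108


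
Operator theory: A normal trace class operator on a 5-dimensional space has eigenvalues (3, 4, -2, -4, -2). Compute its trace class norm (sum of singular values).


For a normal operator, singular values equal |eigenvalues|.
Trace norm = sum |lambda_i| = 3 + 4 + 2 + 4 + 2
= 15

15


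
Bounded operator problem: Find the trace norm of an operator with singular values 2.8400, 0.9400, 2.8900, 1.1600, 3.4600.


The nuclear norm is the sum of all singular values.
||T||_1 = 2.8400 + 0.9400 + 2.8900 + 1.1600 + 3.4600
= 11.2900

11.2900


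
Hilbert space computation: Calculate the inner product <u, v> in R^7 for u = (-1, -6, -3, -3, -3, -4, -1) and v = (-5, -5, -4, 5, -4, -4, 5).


Computing the standard inner product <u, v> = sum u_i * v_i
= -1*-5 + -6*-5 + -3*-4 + -3*5 + -3*-4 + -4*-4 + -1*5
= 5 + 30 + 12 + -15 + 12 + 16 + -5
= 55

55


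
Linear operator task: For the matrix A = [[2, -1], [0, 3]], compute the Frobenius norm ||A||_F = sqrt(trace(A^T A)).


||A||_F^2 = sum a_ij^2
= 2^2 + (-1)^2 + 0^2 + 3^2
= 4 + 1 + 0 + 9 = 14
||A||_F = sqrt(14) = 3.7417

3.7417


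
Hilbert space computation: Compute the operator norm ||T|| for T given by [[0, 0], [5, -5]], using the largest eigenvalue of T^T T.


A^T A = [[25, -25], [-25, 25]]
trace(A^T A) = 50, det(A^T A) = 0
discriminant = 50^2 - 4*0 = 2500
Largest eigenvalue of A^T A = (trace + sqrt(disc))/2 = 50.0000
||T|| = sqrt(50.0000) = 7.0711

7.0711


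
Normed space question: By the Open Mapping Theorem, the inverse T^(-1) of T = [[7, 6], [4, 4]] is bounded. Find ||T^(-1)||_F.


det(T) = 7*4 - 6*4 = 4
T^(-1) = (1/4) * [[4, -6], [-4, 7]] = [[1.0000, -1.5000], [-1.0000, 1.7500]]
||T^(-1)||_F^2 = 1.0000^2 + (-1.5000)^2 + (-1.0000)^2 + 1.7500^2 = 7.3125
||T^(-1)||_F = sqrt(7.3125) = 2.7042

2.7042


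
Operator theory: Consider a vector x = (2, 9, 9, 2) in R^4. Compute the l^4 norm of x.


The l^4 norm = (sum |x_i|^4)^(1/4)
Sum of 4th powers = 16 + 6561 + 6561 + 16 = 13154
||x||_4 = (13154)^(1/4) = 10.7094

10.7094


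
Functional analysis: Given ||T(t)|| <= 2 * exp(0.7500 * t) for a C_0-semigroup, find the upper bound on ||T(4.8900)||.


||T(4.8900)|| <= 2 * exp(0.7500 * 4.8900)
= 2 * exp(3.6675)
= 2 * 39.1539
= 78.3078

78.3078


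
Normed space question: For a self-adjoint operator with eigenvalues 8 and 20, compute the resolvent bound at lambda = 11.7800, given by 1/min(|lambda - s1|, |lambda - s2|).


dist(11.7800, {8, 20}) = min(|11.7800 - 8|, |11.7800 - 20|)
= min(3.7800, 8.2200) = 3.7800
Resolvent bound = 1/3.7800 = 0.2646

0.2646


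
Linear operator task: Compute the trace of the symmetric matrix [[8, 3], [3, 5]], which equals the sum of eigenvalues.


For a self-adjoint (symmetric) matrix, the eigenvalues are real.
The sum of eigenvalues equals the trace of the matrix.
trace = 8 + 5 = 13

13


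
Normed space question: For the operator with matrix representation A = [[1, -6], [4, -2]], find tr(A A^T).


trace(A * A^T) = sum of squares of all entries
= 1^2 + (-6)^2 + 4^2 + (-2)^2
= 1 + 36 + 16 + 4
= 57

57


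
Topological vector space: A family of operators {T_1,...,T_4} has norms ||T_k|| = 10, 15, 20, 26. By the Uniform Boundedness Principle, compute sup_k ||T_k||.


By the Uniform Boundedness Principle, the supremum of norms is finite.
sup_k ||T_k|| = max(10, 15, 20, 26) = 26

26


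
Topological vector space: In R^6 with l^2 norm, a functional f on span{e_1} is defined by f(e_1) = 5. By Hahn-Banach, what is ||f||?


The norm of f is given by ||f|| = sup_{||x||=1} |f(x)|.
On span{e_1}, ||e_1|| = 1, so ||f|| = |f(e_1)| / ||e_1||
= |5| / 1 = 5.0000

5.0000


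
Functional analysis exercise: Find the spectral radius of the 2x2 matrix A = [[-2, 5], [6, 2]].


For a 2x2 matrix, eigenvalues satisfy lambda^2 - (trace)*lambda + det = 0
trace = -2 + 2 = 0
det = -2*2 - 5*6 = -34
discriminant = 0^2 - 4*(-34) = 136
spectral radius = max |eigenvalue| = 5.8310

5.8310


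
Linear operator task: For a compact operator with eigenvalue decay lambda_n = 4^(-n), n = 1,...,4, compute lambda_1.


The eigenvalue formula gives lambda_1 = 1/4^1
= 1/4
= 0.2500

0.2500


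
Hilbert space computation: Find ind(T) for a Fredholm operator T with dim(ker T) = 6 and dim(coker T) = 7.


The Fredholm index is defined as ind(T) = dim(ker T) - dim(coker T)
= 6 - 7
= -1

-1


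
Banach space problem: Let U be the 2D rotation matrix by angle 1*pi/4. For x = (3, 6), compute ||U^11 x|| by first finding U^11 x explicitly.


U is a rotation by theta = 1*pi/4
U^11 = rotation by 11*theta = 11*pi/4 = 3*pi/4 (mod 2*pi)
cos(3*pi/4) = -0.7071, sin(3*pi/4) = 0.7071
U^11 x = (-0.7071 * 3 - 0.7071 * 6, 0.7071 * 3 + -0.7071 * 6)
= (-6.3640, -2.1213)
||U^11 x|| = sqrt((-6.3640)^2 + (-2.1213)^2) = sqrt(45.0000) = 6.7082

6.7082


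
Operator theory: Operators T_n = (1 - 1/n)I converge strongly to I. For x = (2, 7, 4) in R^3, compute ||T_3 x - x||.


T_3 x - x = (1 - 1/3)x - x = -x/3
||x|| = sqrt(69) = 8.3066
||T_3 x - x|| = ||x||/3 = 8.3066/3 = 2.7689

2.7689


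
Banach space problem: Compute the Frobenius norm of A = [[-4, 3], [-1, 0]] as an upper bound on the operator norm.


||A||_F^2 = sum a_ij^2
= (-4)^2 + 3^2 + (-1)^2 + 0^2
= 16 + 9 + 1 + 0 = 26
||A||_F = sqrt(26) = 5.0990

5.0990


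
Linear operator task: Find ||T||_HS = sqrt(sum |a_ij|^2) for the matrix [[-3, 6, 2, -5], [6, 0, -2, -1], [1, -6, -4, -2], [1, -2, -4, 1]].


The Hilbert-Schmidt norm is sqrt(sum of squares of all entries).
Sum of squares = (-3)^2 + 6^2 + 2^2 + (-5)^2 + 6^2 + 0^2 + (-2)^2 + (-1)^2 + 1^2 + (-6)^2 + (-4)^2 + (-2)^2 + 1^2 + (-2)^2 + (-4)^2 + 1^2
= 9 + 36 + 4 + 25 + 36 + 0 + 4 + 1 + 1 + 36 + 16 + 4 + 1 + 4 + 16 + 1 = 194
||T||_HS = sqrt(194) = 13.9284

13.9284


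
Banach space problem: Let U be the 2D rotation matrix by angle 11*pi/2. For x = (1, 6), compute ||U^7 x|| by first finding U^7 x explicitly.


U is a rotation by theta = 11*pi/2
U^7 = rotation by 7*theta = 77*pi/2 = 1*pi/2 (mod 2*pi)
cos(1*pi/2) = 0.0000, sin(1*pi/2) = 1.0000
U^7 x = (0.0000 * 1 - 1.0000 * 6, 1.0000 * 1 + 0.0000 * 6)
= (-6.0000, 1.0000)
||U^7 x|| = sqrt((-6.0000)^2 + 1.0000^2) = sqrt(37.0000) = 6.0828

6.0828


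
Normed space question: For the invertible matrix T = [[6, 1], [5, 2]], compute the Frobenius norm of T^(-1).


det(T) = 6*2 - 1*5 = 7
T^(-1) = (1/7) * [[2, -1], [-5, 6]] = [[0.2857, -0.1429], [-0.7143, 0.8571]]
||T^(-1)||_F^2 = 0.2857^2 + (-0.1429)^2 + (-0.7143)^2 + 0.8571^2 = 1.3469
||T^(-1)||_F = sqrt(1.3469) = 1.1606

1.1606


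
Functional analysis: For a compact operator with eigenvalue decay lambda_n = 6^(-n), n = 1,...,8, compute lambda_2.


The eigenvalue formula gives lambda_2 = 1/6^2
= 1/36
= 0.0278

0.0278


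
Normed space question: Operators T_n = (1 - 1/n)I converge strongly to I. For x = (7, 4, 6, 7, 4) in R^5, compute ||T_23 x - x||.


T_23 x - x = (1 - 1/23)x - x = -x/23
||x|| = sqrt(166) = 12.8841
||T_23 x - x|| = ||x||/23 = 12.8841/23 = 0.5602

0.5602


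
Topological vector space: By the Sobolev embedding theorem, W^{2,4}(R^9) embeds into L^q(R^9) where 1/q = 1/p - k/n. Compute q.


Using the Sobolev embedding formula: 1/q = 1/p - k/n
1/q = 1/4 - 2/9 = 1/36
q = 1/(1/36) = 36

36.0000


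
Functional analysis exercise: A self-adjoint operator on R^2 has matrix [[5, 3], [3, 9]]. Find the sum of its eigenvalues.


For a self-adjoint (symmetric) matrix, the eigenvalues are real.
The sum of eigenvalues equals the trace of the matrix.
trace = 5 + 9 = 14

14


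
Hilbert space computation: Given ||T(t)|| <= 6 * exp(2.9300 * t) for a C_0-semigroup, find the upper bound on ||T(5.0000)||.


||T(5.0000)|| <= 6 * exp(2.9300 * 5.0000)
= 6 * exp(14.6500)
= 6 * 2.3036e+06
= 1.3822e+07

1.3822e+07


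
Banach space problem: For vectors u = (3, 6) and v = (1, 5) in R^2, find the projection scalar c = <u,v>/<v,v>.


Computing <u,v> = 3*1 + 6*5 = 33
Computing <v,v> = 1^2 + 5^2 = 26
Projection coefficient = 33/26 = 1.2692

1.2692


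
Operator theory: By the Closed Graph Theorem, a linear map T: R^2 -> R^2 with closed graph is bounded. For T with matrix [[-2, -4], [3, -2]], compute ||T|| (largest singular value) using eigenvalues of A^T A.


A^T A = [[13, 2], [2, 20]]
trace(A^T A) = 33, det(A^T A) = 256
discriminant = 33^2 - 4*256 = 65
Largest eigenvalue of A^T A = (trace + sqrt(disc))/2 = 20.5311
||T|| = sqrt(20.5311) = 4.5311

4.5311


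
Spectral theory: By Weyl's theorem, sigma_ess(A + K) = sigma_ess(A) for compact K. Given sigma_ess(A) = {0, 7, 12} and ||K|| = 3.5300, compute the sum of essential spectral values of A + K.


By Weyl's theorem, the essential spectrum is invariant under compact perturbations.
sigma_ess(A + K) = sigma_ess(A) = {0, 7, 12}
Sum = 0 + 7 + 12 = 19

19


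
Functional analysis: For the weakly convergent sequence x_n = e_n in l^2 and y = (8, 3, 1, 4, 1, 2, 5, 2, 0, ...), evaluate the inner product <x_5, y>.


x_5 = e_5 is the standard basis vector with 1 in position 5.
<x_5, y> = y_5 = 1
As n -> infinity, <x_n, y> -> 0, confirming weak convergence of (x_n) to 0.

1


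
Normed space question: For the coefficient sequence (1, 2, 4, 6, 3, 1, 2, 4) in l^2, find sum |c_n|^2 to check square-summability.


sum |c_n|^2 = 1^2 + 2^2 + 4^2 + 6^2 + 3^2 + 1^2 + 2^2 + 4^2
= 1 + 4 + 16 + 36 + 9 + 1 + 4 + 16
= 87

87


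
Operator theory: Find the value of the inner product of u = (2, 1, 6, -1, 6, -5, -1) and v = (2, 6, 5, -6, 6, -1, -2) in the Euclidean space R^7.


Computing the standard inner product <u, v> = sum u_i * v_i
= 2*2 + 1*6 + 6*5 + -1*-6 + 6*6 + -5*-1 + -1*-2
= 4 + 6 + 30 + 6 + 36 + 5 + 2
= 89

89


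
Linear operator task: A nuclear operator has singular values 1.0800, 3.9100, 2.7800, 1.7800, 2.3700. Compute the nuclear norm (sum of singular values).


The nuclear norm is the sum of all singular values.
||T||_1 = 1.0800 + 3.9100 + 2.7800 + 1.7800 + 2.3700
= 11.9200

11.9200


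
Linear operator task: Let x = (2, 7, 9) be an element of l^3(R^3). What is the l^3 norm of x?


The l^3 norm = (sum |x_i|^3)^(1/3)
Sum of 3th powers = 8 + 343 + 729 = 1080
||x||_3 = (1080)^(1/3) = 10.2599

10.2599


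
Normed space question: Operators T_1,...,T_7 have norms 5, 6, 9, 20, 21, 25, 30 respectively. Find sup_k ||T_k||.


By the Uniform Boundedness Principle, the supremum of norms is finite.
sup_k ||T_k|| = max(5, 6, 9, 20, 21, 25, 30) = 30

30


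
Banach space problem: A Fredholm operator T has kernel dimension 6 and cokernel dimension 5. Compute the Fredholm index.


The Fredholm index is defined as ind(T) = dim(ker T) - dim(coker T)
= 6 - 5
= 1

1


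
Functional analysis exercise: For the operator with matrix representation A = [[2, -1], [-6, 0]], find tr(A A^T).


trace(A * A^T) = sum of squares of all entries
= 2^2 + (-1)^2 + (-6)^2 + 0^2
= 4 + 1 + 36 + 0
= 41

41


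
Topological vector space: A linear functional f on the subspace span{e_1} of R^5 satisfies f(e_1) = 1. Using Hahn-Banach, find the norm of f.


The norm of f is given by ||f|| = sup_{||x||=1} |f(x)|.
On span{e_1}, ||e_1|| = 1, so ||f|| = |f(e_1)| / ||e_1||
= |1| / 1 = 1.0000

1.0000


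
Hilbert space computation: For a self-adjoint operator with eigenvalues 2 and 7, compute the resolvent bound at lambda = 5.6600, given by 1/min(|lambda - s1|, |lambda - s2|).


dist(5.6600, {2, 7}) = min(|5.6600 - 2|, |5.6600 - 7|)
= min(3.6600, 1.3400) = 1.3400
Resolvent bound = 1/1.3400 = 0.7463

0.7463


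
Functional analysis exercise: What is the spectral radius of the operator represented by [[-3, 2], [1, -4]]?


For a 2x2 matrix, eigenvalues satisfy lambda^2 - (trace)*lambda + det = 0
trace = -3 + -4 = -7
det = -3*-4 - 2*1 = 10
discriminant = (-7)^2 - 4*(10) = 9
spectral radius = max |eigenvalue| = 5.0000

5.0000


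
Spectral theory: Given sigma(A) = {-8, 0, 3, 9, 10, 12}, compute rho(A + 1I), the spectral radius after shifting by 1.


Spectrum of A + 1I = {-7, 1, 4, 10, 11, 13}
Spectral radius = max |lambda| over the shifted spectrum
= max(7, 1, 4, 10, 11, 13) = 13

13


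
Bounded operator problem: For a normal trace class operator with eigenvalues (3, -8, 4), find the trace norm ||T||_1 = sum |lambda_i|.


For a normal operator, singular values equal |eigenvalues|.
Trace norm = sum |lambda_i| = 3 + 8 + 4
= 15

15


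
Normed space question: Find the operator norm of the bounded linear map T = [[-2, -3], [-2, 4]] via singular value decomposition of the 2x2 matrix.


A^T A = [[8, -2], [-2, 25]]
trace(A^T A) = 33, det(A^T A) = 196
discriminant = 33^2 - 4*196 = 305
Largest eigenvalue of A^T A = (trace + sqrt(disc))/2 = 25.2321
||T|| = sqrt(25.2321) = 5.0232

5.0232


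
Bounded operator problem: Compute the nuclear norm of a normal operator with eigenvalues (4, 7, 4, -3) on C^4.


For a normal operator, singular values equal |eigenvalues|.
Trace norm = sum |lambda_i| = 4 + 7 + 4 + 3
= 18

18


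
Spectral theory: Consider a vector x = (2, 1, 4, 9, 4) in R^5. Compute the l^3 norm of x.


The l^3 norm = (sum |x_i|^3)^(1/3)
Sum of 3th powers = 8 + 1 + 64 + 729 + 64 = 866
||x||_3 = (866)^(1/3) = 9.5317

9.5317


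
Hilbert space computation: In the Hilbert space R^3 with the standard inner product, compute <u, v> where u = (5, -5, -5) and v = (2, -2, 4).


Computing the standard inner product <u, v> = sum u_i * v_i
= 5*2 + -5*-2 + -5*4
= 10 + 10 + -20
= 0

0


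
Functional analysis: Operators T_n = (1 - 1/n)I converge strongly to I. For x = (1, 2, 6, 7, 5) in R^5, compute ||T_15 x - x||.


T_15 x - x = (1 - 1/15)x - x = -x/15
||x|| = sqrt(115) = 10.7238
||T_15 x - x|| = ||x||/15 = 10.7238/15 = 0.7149

0.7149


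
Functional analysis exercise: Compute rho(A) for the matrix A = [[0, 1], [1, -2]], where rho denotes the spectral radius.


For a 2x2 matrix, eigenvalues satisfy lambda^2 - (trace)*lambda + det = 0
trace = 0 + -2 = -2
det = 0*-2 - 1*1 = -1
discriminant = (-2)^2 - 4*(-1) = 8
spectral radius = max |eigenvalue| = 2.4142

2.4142


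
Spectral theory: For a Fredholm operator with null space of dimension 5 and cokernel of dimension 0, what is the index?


The Fredholm index is defined as ind(T) = dim(ker T) - dim(coker T)
= 5 - 0
= 5

5


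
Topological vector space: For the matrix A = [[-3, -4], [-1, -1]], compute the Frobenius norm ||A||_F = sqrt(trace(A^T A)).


||A||_F^2 = sum a_ij^2
= (-3)^2 + (-4)^2 + (-1)^2 + (-1)^2
= 9 + 16 + 1 + 1 = 27
||A||_F = sqrt(27) = 5.1962

5.1962


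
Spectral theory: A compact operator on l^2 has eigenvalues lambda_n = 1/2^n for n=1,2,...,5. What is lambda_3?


The eigenvalue formula gives lambda_3 = 1/2^3
= 1/8
= 0.1250

0.1250


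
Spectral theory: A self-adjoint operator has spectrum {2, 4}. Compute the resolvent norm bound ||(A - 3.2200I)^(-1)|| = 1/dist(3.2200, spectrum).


dist(3.2200, {2, 4}) = min(|3.2200 - 2|, |3.2200 - 4|)
= min(1.2200, 0.7800) = 0.7800
Resolvent bound = 1/0.7800 = 1.2821

1.2821


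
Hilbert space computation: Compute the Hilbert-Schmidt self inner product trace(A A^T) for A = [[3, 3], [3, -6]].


trace(A * A^T) = sum of squares of all entries
= 3^2 + 3^2 + 3^2 + (-6)^2
= 9 + 9 + 9 + 36
= 63

63


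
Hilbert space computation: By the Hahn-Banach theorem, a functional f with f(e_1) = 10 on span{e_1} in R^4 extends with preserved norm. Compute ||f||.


The norm of f is given by ||f|| = sup_{||x||=1} |f(x)|.
On span{e_1}, ||e_1|| = 1, so ||f|| = |f(e_1)| / ||e_1||
= |10| / 1 = 10.0000

10.0000
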